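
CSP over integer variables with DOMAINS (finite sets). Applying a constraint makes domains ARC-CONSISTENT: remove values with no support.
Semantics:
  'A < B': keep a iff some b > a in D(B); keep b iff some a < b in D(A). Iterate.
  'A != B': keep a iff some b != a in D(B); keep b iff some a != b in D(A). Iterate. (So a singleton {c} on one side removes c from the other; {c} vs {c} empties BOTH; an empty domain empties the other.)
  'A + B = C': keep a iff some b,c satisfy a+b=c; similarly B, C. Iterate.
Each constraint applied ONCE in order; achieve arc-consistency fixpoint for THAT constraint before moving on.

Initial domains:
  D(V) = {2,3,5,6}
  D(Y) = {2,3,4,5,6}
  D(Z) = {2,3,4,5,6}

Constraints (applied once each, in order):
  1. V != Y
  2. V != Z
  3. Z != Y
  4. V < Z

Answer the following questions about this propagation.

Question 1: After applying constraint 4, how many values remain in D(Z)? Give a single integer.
Answer: 4

Derivation:
Constraint 1 (V != Y) on D(V)={2,3,5,6} D(Y)={2,3,4,5,6}: no change
Constraint 2 (V != Z) on D(V)={2,3,5,6} D(Z)={2,3,4,5,6}: no change
Constraint 3 (Z != Y) on D(Z)={2,3,4,5,6} D(Y)={2,3,4,5,6}: no change
Constraint 4 (V < Z) on D(V)={2,3,5,6} D(Z)={2,3,4,5,6}: V {2,3,5,6}->{2,3,5}; Z {2,3,4,5,6}->{3,4,5,6}
So after constraint 4: D(Z)={3,4,5,6}, size = 4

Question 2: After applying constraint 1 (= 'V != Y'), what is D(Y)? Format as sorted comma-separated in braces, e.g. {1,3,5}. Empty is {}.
Constraint 1 (V != Y) on D(V)={2,3,5,6} D(Y)={2,3,4,5,6}: no change
So after constraint 1: D(Y) = {2,3,4,5,6}

Answer: {2,3,4,5,6}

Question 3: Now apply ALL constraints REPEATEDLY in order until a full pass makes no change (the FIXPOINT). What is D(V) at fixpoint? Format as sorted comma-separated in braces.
Answer: {2,3,5}

Derivation:
pass 0 (initial): D(V)={2,3,5,6}
pass 1: V {2,3,5,6}->{2,3,5}; Z {2,3,4,5,6}->{3,4,5,6}
pass 2: no change
Fixpoint after 2 passes: D(V) = {2,3,5}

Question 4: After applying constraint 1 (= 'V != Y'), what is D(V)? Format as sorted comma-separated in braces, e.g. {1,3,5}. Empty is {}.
Answer: {2,3,5,6}

Derivation:
Constraint 1 (V != Y) on D(V)={2,3,5,6} D(Y)={2,3,4,5,6}: no change
So after constraint 1: D(V) = {2,3,5,6}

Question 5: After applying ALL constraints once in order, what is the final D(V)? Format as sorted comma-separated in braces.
Constraint 1 (V != Y) on D(V)={2,3,5,6} D(Y)={2,3,4,5,6}: no change
Constraint 2 (V != Z) on D(V)={2,3,5,6} D(Z)={2,3,4,5,6}: no change
Constraint 3 (Z != Y) on D(Z)={2,3,4,5,6} D(Y)={2,3,4,5,6}: no change
Constraint 4 (V < Z) on D(V)={2,3,5,6} D(Z)={2,3,4,5,6}: V {2,3,5,6}->{2,3,5}; Z {2,3,4,5,6}->{3,4,5,6}
So after all 4 constraints: D(V) = {2,3,5}

Answer: {2,3,5}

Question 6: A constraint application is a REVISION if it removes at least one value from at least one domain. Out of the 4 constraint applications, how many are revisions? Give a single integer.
Answer: 1

Derivation:
Constraint 1 (V != Y) on D(V)={2,3,5,6} D(Y)={2,3,4,5,6}: no change => not a revision
Constraint 2 (V != Z) on D(V)={2,3,5,6} D(Z)={2,3,4,5,6}: no change => not a revision
Constraint 3 (Z != Y) on D(Z)={2,3,4,5,6} D(Y)={2,3,4,5,6}: no change => not a revision
Constraint 4 (V < Z) on D(V)={2,3,5,6} D(Z)={2,3,4,5,6}: V {2,3,5,6}->{2,3,5}; Z {2,3,4,5,6}->{3,4,5,6} => REVISION
Total revisions = 1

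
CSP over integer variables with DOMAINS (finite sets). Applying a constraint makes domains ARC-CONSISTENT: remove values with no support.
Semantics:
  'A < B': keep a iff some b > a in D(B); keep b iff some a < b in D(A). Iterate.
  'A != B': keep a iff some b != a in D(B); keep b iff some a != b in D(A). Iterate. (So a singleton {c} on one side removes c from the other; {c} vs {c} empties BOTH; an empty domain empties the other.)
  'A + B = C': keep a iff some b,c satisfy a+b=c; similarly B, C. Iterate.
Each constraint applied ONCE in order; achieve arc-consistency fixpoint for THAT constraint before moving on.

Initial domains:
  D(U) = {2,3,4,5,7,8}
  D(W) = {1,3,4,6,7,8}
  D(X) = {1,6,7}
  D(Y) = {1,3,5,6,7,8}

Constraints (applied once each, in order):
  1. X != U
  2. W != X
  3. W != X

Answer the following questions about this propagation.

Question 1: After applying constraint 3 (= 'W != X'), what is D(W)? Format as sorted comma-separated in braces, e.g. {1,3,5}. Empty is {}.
Constraint 1 (X != U) on D(X)={1,6,7} D(U)={2,3,4,5,7,8}: no change
Constraint 2 (W != X) on D(W)={1,3,4,6,7,8} D(X)={1,6,7}: no change
Constraint 3 (W != X) on D(W)={1,3,4,6,7,8} D(X)={1,6,7}: no change
So after constraint 3: D(W) = {1,3,4,6,7,8}

Answer: {1,3,4,6,7,8}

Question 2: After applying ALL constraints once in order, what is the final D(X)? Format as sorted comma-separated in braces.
Answer: {1,6,7}

Derivation:
Constraint 1 (X != U) on D(X)={1,6,7} D(U)={2,3,4,5,7,8}: no change
Constraint 2 (W != X) on D(W)={1,3,4,6,7,8} D(X)={1,6,7}: no change
Constraint 3 (W != X) on D(W)={1,3,4,6,7,8} D(X)={1,6,7}: no change
So after all 3 constraints: D(X) = {1,6,7}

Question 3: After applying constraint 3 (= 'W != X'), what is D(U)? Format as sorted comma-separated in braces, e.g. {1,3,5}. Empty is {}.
Answer: {2,3,4,5,7,8}

Derivation:
Constraint 1 (X != U) on D(X)={1,6,7} D(U)={2,3,4,5,7,8}: no change
Constraint 2 (W != X) on D(W)={1,3,4,6,7,8} D(X)={1,6,7}: no change
Constraint 3 (W != X) on D(W)={1,3,4,6,7,8} D(X)={1,6,7}: no change
So after constraint 3: D(U) = {2,3,4,5,7,8}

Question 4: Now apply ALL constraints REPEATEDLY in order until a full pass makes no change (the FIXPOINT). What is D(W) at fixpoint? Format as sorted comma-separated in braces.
Answer: {1,3,4,6,7,8}

Derivation:
pass 0 (initial): D(W)={1,3,4,6,7,8}
pass 1: no change
Fixpoint after 1 passes: D(W) = {1,3,4,6,7,8}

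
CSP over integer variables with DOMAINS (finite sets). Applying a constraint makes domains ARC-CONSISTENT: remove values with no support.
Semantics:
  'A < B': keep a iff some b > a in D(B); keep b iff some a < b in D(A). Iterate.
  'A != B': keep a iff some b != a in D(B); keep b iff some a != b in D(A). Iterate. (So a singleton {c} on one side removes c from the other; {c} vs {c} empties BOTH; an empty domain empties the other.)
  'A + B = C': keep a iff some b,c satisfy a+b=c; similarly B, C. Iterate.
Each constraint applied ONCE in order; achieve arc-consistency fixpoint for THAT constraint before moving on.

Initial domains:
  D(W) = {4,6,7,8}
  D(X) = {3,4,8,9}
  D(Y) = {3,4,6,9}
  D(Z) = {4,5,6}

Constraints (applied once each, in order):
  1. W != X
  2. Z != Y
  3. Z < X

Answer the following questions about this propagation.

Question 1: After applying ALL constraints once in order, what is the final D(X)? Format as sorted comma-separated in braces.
Constraint 1 (W != X) on D(W)={4,6,7,8} D(X)={3,4,8,9}: no change
Constraint 2 (Z != Y) on D(Z)={4,5,6} D(Y)={3,4,6,9}: no change
Constraint 3 (Z < X) on D(Z)={4,5,6} D(X)={3,4,8,9}: X {3,4,8,9}->{8,9}
So after all 3 constraints: D(X) = {8,9}

Answer: {8,9}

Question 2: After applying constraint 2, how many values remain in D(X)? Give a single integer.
Constraint 1 (W != X) on D(W)={4,6,7,8} D(X)={3,4,8,9}: no change
Constraint 2 (Z != Y) on D(Z)={4,5,6} D(Y)={3,4,6,9}: no change
So after constraint 2: D(X)={3,4,8,9}, size = 4

Answer: 4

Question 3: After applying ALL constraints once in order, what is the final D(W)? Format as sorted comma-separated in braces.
Answer: {4,6,7,8}

Derivation:
Constraint 1 (W != X) on D(W)={4,6,7,8} D(X)={3,4,8,9}: no change
Constraint 2 (Z != Y) on D(Z)={4,5,6} D(Y)={3,4,6,9}: no change
Constraint 3 (Z < X) on D(Z)={4,5,6} D(X)={3,4,8,9}: X {3,4,8,9}->{8,9}
So after all 3 constraints: D(W) = {4,6,7,8}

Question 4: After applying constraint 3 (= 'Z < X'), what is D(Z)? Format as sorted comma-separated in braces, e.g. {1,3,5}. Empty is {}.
Constraint 1 (W != X) on D(W)={4,6,7,8} D(X)={3,4,8,9}: no change
Constraint 2 (Z != Y) on D(Z)={4,5,6} D(Y)={3,4,6,9}: no change
Constraint 3 (Z < X) on D(Z)={4,5,6} D(X)={3,4,8,9}: X {3,4,8,9}->{8,9}
So after constraint 3: D(Z) = {4,5,6}

Answer: {4,5,6}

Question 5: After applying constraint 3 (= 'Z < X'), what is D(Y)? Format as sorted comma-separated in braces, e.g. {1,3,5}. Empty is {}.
Constraint 1 (W != X) on D(W)={4,6,7,8} D(X)={3,4,8,9}: no change
Constraint 2 (Z != Y) on D(Z)={4,5,6} D(Y)={3,4,6,9}: no change
Constraint 3 (Z < X) on D(Z)={4,5,6} D(X)={3,4,8,9}: X {3,4,8,9}->{8,9}
So after constraint 3: D(Y) = {3,4,6,9}

Answer: {3,4,6,9}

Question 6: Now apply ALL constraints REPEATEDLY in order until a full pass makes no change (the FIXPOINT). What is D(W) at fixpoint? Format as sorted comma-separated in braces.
Answer: {4,6,7,8}

Derivation:
pass 0 (initial): D(W)={4,6,7,8}
pass 1: X {3,4,8,9}->{8,9}
pass 2: no change
Fixpoint after 2 passes: D(W) = {4,6,7,8}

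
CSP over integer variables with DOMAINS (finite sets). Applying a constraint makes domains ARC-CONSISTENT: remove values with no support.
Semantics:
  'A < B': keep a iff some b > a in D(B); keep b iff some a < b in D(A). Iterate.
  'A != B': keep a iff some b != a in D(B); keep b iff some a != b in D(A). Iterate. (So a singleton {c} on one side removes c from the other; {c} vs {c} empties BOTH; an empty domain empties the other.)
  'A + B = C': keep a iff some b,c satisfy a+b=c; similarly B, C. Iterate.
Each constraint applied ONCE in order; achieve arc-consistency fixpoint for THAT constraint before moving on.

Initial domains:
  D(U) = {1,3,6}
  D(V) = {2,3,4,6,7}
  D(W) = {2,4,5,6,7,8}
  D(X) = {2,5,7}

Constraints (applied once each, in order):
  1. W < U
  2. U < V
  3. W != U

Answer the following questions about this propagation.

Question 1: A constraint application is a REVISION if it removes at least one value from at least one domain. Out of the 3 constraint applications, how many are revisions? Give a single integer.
Constraint 1 (W < U) on D(W)={2,4,5,6,7,8} D(U)={1,3,6}: W {2,4,5,6,7,8}->{2,4,5}; U {1,3,6}->{3,6} => REVISION
Constraint 2 (U < V) on D(U)={3,6} D(V)={2,3,4,6,7}: V {2,3,4,6,7}->{4,6,7} => REVISION
Constraint 3 (W != U) on D(W)={2,4,5} D(U)={3,6}: no change => not a revision
Total revisions = 2

Answer: 2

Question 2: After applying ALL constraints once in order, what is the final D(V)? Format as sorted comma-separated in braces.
Constraint 1 (W < U) on D(W)={2,4,5,6,7,8} D(U)={1,3,6}: W {2,4,5,6,7,8}->{2,4,5}; U {1,3,6}->{3,6}
Constraint 2 (U < V) on D(U)={3,6} D(V)={2,3,4,6,7}: V {2,3,4,6,7}->{4,6,7}
Constraint 3 (W != U) on D(W)={2,4,5} D(U)={3,6}: no change
So after all 3 constraints: D(V) = {4,6,7}

Answer: {4,6,7}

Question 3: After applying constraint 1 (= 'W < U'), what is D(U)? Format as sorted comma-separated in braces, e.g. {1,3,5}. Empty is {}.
Answer: {3,6}

Derivation:
Constraint 1 (W < U) on D(W)={2,4,5,6,7,8} D(U)={1,3,6}: W {2,4,5,6,7,8}->{2,4,5}; U {1,3,6}->{3,6}
So after constraint 1: D(U) = {3,6}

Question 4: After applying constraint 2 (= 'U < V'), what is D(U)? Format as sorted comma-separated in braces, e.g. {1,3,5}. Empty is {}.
Constraint 1 (W < U) on D(W)={2,4,5,6,7,8} D(U)={1,3,6}: W {2,4,5,6,7,8}->{2,4,5}; U {1,3,6}->{3,6}
Constraint 2 (U < V) on D(U)={3,6} D(V)={2,3,4,6,7}: V {2,3,4,6,7}->{4,6,7}
So after constraint 2: D(U) = {3,6}

Answer: {3,6}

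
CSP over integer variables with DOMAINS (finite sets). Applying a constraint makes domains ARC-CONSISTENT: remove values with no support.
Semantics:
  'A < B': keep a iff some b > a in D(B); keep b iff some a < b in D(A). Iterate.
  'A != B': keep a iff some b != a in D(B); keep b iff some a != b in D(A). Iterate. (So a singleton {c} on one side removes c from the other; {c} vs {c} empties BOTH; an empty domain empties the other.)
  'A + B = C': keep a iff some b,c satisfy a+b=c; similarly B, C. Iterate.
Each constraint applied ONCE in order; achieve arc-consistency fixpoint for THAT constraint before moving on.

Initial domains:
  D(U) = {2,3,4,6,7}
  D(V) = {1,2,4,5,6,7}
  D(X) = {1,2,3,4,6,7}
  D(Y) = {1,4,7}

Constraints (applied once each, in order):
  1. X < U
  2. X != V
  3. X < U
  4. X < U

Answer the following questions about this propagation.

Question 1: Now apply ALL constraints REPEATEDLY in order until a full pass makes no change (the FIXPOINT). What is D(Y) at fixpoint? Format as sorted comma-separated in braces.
pass 0 (initial): D(Y)={1,4,7}
pass 1: X {1,2,3,4,6,7}->{1,2,3,4,6}
pass 2: no change
Fixpoint after 2 passes: D(Y) = {1,4,7}

Answer: {1,4,7}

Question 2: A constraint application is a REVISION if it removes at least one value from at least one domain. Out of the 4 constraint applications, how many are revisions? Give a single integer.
Constraint 1 (X < U) on D(X)={1,2,3,4,6,7} D(U)={2,3,4,6,7}: X {1,2,3,4,6,7}->{1,2,3,4,6} => REVISION
Constraint 2 (X != V) on D(X)={1,2,3,4,6} D(V)={1,2,4,5,6,7}: no change => not a revision
Constraint 3 (X < U) on D(X)={1,2,3,4,6} D(U)={2,3,4,6,7}: no change => not a revision
Constraint 4 (X < U) on D(X)={1,2,3,4,6} D(U)={2,3,4,6,7}: no change => not a revision
Total revisions = 1

Answer: 1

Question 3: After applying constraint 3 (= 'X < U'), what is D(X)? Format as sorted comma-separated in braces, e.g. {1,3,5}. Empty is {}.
Answer: {1,2,3,4,6}

Derivation:
Constraint 1 (X < U) on D(X)={1,2,3,4,6,7} D(U)={2,3,4,6,7}: X {1,2,3,4,6,7}->{1,2,3,4,6}
Constraint 2 (X != V) on D(X)={1,2,3,4,6} D(V)={1,2,4,5,6,7}: no change
Constraint 3 (X < U) on D(X)={1,2,3,4,6} D(U)={2,3,4,6,7}: no change
So after constraint 3: D(X) = {1,2,3,4,6}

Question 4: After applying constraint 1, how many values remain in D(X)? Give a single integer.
Constraint 1 (X < U) on D(X)={1,2,3,4,6,7} D(U)={2,3,4,6,7}: X {1,2,3,4,6,7}->{1,2,3,4,6}
So after constraint 1: D(X)={1,2,3,4,6}, size = 5

Answer: 5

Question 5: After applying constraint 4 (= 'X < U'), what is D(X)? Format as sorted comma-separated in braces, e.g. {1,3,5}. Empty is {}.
Constraint 1 (X < U) on D(X)={1,2,3,4,6,7} D(U)={2,3,4,6,7}: X {1,2,3,4,6,7}->{1,2,3,4,6}
Constraint 2 (X != V) on D(X)={1,2,3,4,6} D(V)={1,2,4,5,6,7}: no change
Constraint 3 (X < U) on D(X)={1,2,3,4,6} D(U)={2,3,4,6,7}: no change
Constraint 4 (X < U) on D(X)={1,2,3,4,6} D(U)={2,3,4,6,7}: no change
So after constraint 4: D(X) = {1,2,3,4,6}

Answer: {1,2,3,4,6}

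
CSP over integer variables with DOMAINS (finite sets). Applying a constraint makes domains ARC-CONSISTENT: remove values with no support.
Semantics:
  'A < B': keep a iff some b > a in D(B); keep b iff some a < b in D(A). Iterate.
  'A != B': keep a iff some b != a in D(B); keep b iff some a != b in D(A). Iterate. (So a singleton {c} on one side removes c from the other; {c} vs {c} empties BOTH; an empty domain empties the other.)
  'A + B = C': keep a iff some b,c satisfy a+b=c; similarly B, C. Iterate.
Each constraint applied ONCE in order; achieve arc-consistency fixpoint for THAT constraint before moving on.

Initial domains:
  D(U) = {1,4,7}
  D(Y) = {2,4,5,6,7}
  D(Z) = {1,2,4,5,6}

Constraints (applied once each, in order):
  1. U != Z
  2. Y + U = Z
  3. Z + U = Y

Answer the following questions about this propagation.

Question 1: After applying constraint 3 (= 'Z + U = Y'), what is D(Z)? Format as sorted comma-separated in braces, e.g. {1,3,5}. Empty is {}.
Constraint 1 (U != Z) on D(U)={1,4,7} D(Z)={1,2,4,5,6}: no change
Constraint 2 (Y + U = Z) on D(Y)={2,4,5,6,7} D(U)={1,4,7} D(Z)={1,2,4,5,6}: Y {2,4,5,6,7}->{2,4,5}; U {1,4,7}->{1,4}; Z {1,2,4,5,6}->{5,6}
Constraint 3 (Z + U = Y) on D(Z)={5,6} D(U)={1,4} D(Y)={2,4,5}: Z {5,6}->{}; U {1,4}->{}; Y {2,4,5}->{}
So after constraint 3: D(Z) = {}

Answer: {}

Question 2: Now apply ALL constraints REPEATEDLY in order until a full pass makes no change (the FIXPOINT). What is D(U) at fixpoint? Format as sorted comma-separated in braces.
pass 0 (initial): D(U)={1,4,7}
pass 1: U {1,4,7}->{}; Y {2,4,5,6,7}->{}; Z {1,2,4,5,6}->{}
pass 2: no change
Fixpoint after 2 passes: D(U) = {}

Answer: {}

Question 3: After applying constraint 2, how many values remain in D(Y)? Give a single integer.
Answer: 3

Derivation:
Constraint 1 (U != Z) on D(U)={1,4,7} D(Z)={1,2,4,5,6}: no change
Constraint 2 (Y + U = Z) on D(Y)={2,4,5,6,7} D(U)={1,4,7} D(Z)={1,2,4,5,6}: Y {2,4,5,6,7}->{2,4,5}; U {1,4,7}->{1,4}; Z {1,2,4,5,6}->{5,6}
So after constraint 2: D(Y)={2,4,5}, size = 3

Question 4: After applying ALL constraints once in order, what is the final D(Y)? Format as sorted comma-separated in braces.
Constraint 1 (U != Z) on D(U)={1,4,7} D(Z)={1,2,4,5,6}: no change
Constraint 2 (Y + U = Z) on D(Y)={2,4,5,6,7} D(U)={1,4,7} D(Z)={1,2,4,5,6}: Y {2,4,5,6,7}->{2,4,5}; U {1,4,7}->{1,4}; Z {1,2,4,5,6}->{5,6}
Constraint 3 (Z + U = Y) on D(Z)={5,6} D(U)={1,4} D(Y)={2,4,5}: Z {5,6}->{}; U {1,4}->{}; Y {2,4,5}->{}
So after all 3 constraints: D(Y) = {}

Answer: {}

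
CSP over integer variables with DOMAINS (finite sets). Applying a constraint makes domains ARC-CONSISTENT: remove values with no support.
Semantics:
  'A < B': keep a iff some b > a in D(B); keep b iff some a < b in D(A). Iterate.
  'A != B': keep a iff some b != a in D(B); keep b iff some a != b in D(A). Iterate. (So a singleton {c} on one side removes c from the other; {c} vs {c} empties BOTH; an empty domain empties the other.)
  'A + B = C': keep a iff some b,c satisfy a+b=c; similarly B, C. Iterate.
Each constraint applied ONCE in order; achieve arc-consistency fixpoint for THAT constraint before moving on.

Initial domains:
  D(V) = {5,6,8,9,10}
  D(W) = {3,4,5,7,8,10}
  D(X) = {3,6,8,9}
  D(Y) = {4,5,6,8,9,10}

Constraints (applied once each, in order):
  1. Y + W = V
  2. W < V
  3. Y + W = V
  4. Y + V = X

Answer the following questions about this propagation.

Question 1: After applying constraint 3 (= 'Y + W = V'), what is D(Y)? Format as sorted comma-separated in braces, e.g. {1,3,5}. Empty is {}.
Answer: {4,5,6}

Derivation:
Constraint 1 (Y + W = V) on D(Y)={4,5,6,8,9,10} D(W)={3,4,5,7,8,10} D(V)={5,6,8,9,10}: Y {4,5,6,8,9,10}->{4,5,6}; W {3,4,5,7,8,10}->{3,4,5}; V {5,6,8,9,10}->{8,9,10}
Constraint 2 (W < V) on D(W)={3,4,5} D(V)={8,9,10}: no change
Constraint 3 (Y + W = V) on D(Y)={4,5,6} D(W)={3,4,5} D(V)={8,9,10}: no change
So after constraint 3: D(Y) = {4,5,6}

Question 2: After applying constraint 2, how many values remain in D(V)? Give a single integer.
Constraint 1 (Y + W = V) on D(Y)={4,5,6,8,9,10} D(W)={3,4,5,7,8,10} D(V)={5,6,8,9,10}: Y {4,5,6,8,9,10}->{4,5,6}; W {3,4,5,7,8,10}->{3,4,5}; V {5,6,8,9,10}->{8,9,10}
Constraint 2 (W < V) on D(W)={3,4,5} D(V)={8,9,10}: no change
So after constraint 2: D(V)={8,9,10}, size = 3

Answer: 3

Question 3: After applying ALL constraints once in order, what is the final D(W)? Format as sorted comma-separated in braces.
Answer: {3,4,5}

Derivation:
Constraint 1 (Y + W = V) on D(Y)={4,5,6,8,9,10} D(W)={3,4,5,7,8,10} D(V)={5,6,8,9,10}: Y {4,5,6,8,9,10}->{4,5,6}; W {3,4,5,7,8,10}->{3,4,5}; V {5,6,8,9,10}->{8,9,10}
Constraint 2 (W < V) on D(W)={3,4,5} D(V)={8,9,10}: no change
Constraint 3 (Y + W = V) on D(Y)={4,5,6} D(W)={3,4,5} D(V)={8,9,10}: no change
Constraint 4 (Y + V = X) on D(Y)={4,5,6} D(V)={8,9,10} D(X)={3,6,8,9}: Y {4,5,6}->{}; V {8,9,10}->{}; X {3,6,8,9}->{}
So after all 4 constraints: D(W) = {3,4,5}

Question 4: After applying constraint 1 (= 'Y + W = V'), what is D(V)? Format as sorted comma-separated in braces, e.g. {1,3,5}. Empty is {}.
Answer: {8,9,10}

Derivation:
Constraint 1 (Y + W = V) on D(Y)={4,5,6,8,9,10} D(W)={3,4,5,7,8,10} D(V)={5,6,8,9,10}: Y {4,5,6,8,9,10}->{4,5,6}; W {3,4,5,7,8,10}->{3,4,5}; V {5,6,8,9,10}->{8,9,10}
So after constraint 1: D(V) = {8,9,10}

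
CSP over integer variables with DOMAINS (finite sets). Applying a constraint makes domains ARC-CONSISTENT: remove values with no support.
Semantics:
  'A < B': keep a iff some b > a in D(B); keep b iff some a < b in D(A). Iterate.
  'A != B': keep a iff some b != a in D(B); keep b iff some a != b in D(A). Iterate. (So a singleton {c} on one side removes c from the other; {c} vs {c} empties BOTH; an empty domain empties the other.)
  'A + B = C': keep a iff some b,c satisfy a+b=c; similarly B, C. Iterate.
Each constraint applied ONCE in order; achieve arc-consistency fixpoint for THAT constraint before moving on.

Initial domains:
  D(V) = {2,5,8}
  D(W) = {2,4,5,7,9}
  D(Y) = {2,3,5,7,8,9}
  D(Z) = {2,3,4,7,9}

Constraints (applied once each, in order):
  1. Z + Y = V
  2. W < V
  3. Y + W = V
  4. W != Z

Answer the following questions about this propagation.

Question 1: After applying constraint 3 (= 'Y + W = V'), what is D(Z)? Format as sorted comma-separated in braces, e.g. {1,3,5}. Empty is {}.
Answer: {2,3}

Derivation:
Constraint 1 (Z + Y = V) on D(Z)={2,3,4,7,9} D(Y)={2,3,5,7,8,9} D(V)={2,5,8}: Z {2,3,4,7,9}->{2,3}; Y {2,3,5,7,8,9}->{2,3,5}; V {2,5,8}->{5,8}
Constraint 2 (W < V) on D(W)={2,4,5,7,9} D(V)={5,8}: W {2,4,5,7,9}->{2,4,5,7}
Constraint 3 (Y + W = V) on D(Y)={2,3,5} D(W)={2,4,5,7} D(V)={5,8}: Y {2,3,5}->{3}; W {2,4,5,7}->{2,5}
So after constraint 3: D(Z) = {2,3}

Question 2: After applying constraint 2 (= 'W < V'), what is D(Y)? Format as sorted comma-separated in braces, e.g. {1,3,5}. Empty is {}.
Answer: {2,3,5}

Derivation:
Constraint 1 (Z + Y = V) on D(Z)={2,3,4,7,9} D(Y)={2,3,5,7,8,9} D(V)={2,5,8}: Z {2,3,4,7,9}->{2,3}; Y {2,3,5,7,8,9}->{2,3,5}; V {2,5,8}->{5,8}
Constraint 2 (W < V) on D(W)={2,4,5,7,9} D(V)={5,8}: W {2,4,5,7,9}->{2,4,5,7}
So after constraint 2: D(Y) = {2,3,5}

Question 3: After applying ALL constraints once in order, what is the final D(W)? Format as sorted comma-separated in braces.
Answer: {2,5}

Derivation:
Constraint 1 (Z + Y = V) on D(Z)={2,3,4,7,9} D(Y)={2,3,5,7,8,9} D(V)={2,5,8}: Z {2,3,4,7,9}->{2,3}; Y {2,3,5,7,8,9}->{2,3,5}; V {2,5,8}->{5,8}
Constraint 2 (W < V) on D(W)={2,4,5,7,9} D(V)={5,8}: W {2,4,5,7,9}->{2,4,5,7}
Constraint 3 (Y + W = V) on D(Y)={2,3,5} D(W)={2,4,5,7} D(V)={5,8}: Y {2,3,5}->{3}; W {2,4,5,7}->{2,5}
Constraint 4 (W != Z) on D(W)={2,5} D(Z)={2,3}: no change
So after all 4 constraints: D(W) = {2,5}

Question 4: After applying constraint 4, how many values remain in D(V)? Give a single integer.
Constraint 1 (Z + Y = V) on D(Z)={2,3,4,7,9} D(Y)={2,3,5,7,8,9} D(V)={2,5,8}: Z {2,3,4,7,9}->{2,3}; Y {2,3,5,7,8,9}->{2,3,5}; V {2,5,8}->{5,8}
Constraint 2 (W < V) on D(W)={2,4,5,7,9} D(V)={5,8}: W {2,4,5,7,9}->{2,4,5,7}
Constraint 3 (Y + W = V) on D(Y)={2,3,5} D(W)={2,4,5,7} D(V)={5,8}: Y {2,3,5}->{3}; W {2,4,5,7}->{2,5}
Constraint 4 (W != Z) on D(W)={2,5} D(Z)={2,3}: no change
So after constraint 4: D(V)={5,8}, size = 2

Answer: 2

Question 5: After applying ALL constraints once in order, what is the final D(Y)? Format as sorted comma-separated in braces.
Constraint 1 (Z + Y = V) on D(Z)={2,3,4,7,9} D(Y)={2,3,5,7,8,9} D(V)={2,5,8}: Z {2,3,4,7,9}->{2,3}; Y {2,3,5,7,8,9}->{2,3,5}; V {2,5,8}->{5,8}
Constraint 2 (W < V) on D(W)={2,4,5,7,9} D(V)={5,8}: W {2,4,5,7,9}->{2,4,5,7}
Constraint 3 (Y + W = V) on D(Y)={2,3,5} D(W)={2,4,5,7} D(V)={5,8}: Y {2,3,5}->{3}; W {2,4,5,7}->{2,5}
Constraint 4 (W != Z) on D(W)={2,5} D(Z)={2,3}: no change
So after all 4 constraints: D(Y) = {3}

Answer: {3}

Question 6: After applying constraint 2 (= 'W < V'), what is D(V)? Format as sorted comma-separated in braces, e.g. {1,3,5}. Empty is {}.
Constraint 1 (Z + Y = V) on D(Z)={2,3,4,7,9} D(Y)={2,3,5,7,8,9} D(V)={2,5,8}: Z {2,3,4,7,9}->{2,3}; Y {2,3,5,7,8,9}->{2,3,5}; V {2,5,8}->{5,8}
Constraint 2 (W < V) on D(W)={2,4,5,7,9} D(V)={5,8}: W {2,4,5,7,9}->{2,4,5,7}
So after constraint 2: D(V) = {5,8}

Answer: {5,8}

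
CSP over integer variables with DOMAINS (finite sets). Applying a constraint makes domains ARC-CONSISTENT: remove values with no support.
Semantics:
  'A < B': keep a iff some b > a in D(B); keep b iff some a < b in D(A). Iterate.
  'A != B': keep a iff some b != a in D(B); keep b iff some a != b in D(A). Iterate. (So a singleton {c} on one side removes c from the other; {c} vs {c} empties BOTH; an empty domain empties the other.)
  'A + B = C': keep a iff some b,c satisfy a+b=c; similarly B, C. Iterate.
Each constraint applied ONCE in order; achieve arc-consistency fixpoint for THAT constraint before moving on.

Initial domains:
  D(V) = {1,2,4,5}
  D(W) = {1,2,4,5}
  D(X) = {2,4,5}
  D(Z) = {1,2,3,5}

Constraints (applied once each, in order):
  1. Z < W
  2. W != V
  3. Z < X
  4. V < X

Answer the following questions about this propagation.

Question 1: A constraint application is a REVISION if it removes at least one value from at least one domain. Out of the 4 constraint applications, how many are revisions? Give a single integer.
Answer: 2

Derivation:
Constraint 1 (Z < W) on D(Z)={1,2,3,5} D(W)={1,2,4,5}: Z {1,2,3,5}->{1,2,3}; W {1,2,4,5}->{2,4,5} => REVISION
Constraint 2 (W != V) on D(W)={2,4,5} D(V)={1,2,4,5}: no change => not a revision
Constraint 3 (Z < X) on D(Z)={1,2,3} D(X)={2,4,5}: no change => not a revision
Constraint 4 (V < X) on D(V)={1,2,4,5} D(X)={2,4,5}: V {1,2,4,5}->{1,2,4} => REVISION
Total revisions = 2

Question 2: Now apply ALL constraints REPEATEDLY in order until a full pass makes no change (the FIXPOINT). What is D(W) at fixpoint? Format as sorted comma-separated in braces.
Answer: {2,4,5}

Derivation:
pass 0 (initial): D(W)={1,2,4,5}
pass 1: V {1,2,4,5}->{1,2,4}; W {1,2,4,5}->{2,4,5}; Z {1,2,3,5}->{1,2,3}
pass 2: no change
Fixpoint after 2 passes: D(W) = {2,4,5}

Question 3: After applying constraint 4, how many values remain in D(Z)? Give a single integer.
Constraint 1 (Z < W) on D(Z)={1,2,3,5} D(W)={1,2,4,5}: Z {1,2,3,5}->{1,2,3}; W {1,2,4,5}->{2,4,5}
Constraint 2 (W != V) on D(W)={2,4,5} D(V)={1,2,4,5}: no change
Constraint 3 (Z < X) on D(Z)={1,2,3} D(X)={2,4,5}: no change
Constraint 4 (V < X) on D(V)={1,2,4,5} D(X)={2,4,5}: V {1,2,4,5}->{1,2,4}
So after constraint 4: D(Z)={1,2,3}, size = 3

Answer: 3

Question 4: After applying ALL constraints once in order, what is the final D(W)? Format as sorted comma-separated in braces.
Answer: {2,4,5}

Derivation:
Constraint 1 (Z < W) on D(Z)={1,2,3,5} D(W)={1,2,4,5}: Z {1,2,3,5}->{1,2,3}; W {1,2,4,5}->{2,4,5}
Constraint 2 (W != V) on D(W)={2,4,5} D(V)={1,2,4,5}: no change
Constraint 3 (Z < X) on D(Z)={1,2,3} D(X)={2,4,5}: no change
Constraint 4 (V < X) on D(V)={1,2,4,5} D(X)={2,4,5}: V {1,2,4,5}->{1,2,4}
So after all 4 constraints: D(W) = {2,4,5}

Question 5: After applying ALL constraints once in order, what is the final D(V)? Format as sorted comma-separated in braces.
Answer: {1,2,4}

Derivation:
Constraint 1 (Z < W) on D(Z)={1,2,3,5} D(W)={1,2,4,5}: Z {1,2,3,5}->{1,2,3}; W {1,2,4,5}->{2,4,5}
Constraint 2 (W != V) on D(W)={2,4,5} D(V)={1,2,4,5}: no change
Constraint 3 (Z < X) on D(Z)={1,2,3} D(X)={2,4,5}: no change
Constraint 4 (V < X) on D(V)={1,2,4,5} D(X)={2,4,5}: V {1,2,4,5}->{1,2,4}
So after all 4 constraints: D(V) = {1,2,4}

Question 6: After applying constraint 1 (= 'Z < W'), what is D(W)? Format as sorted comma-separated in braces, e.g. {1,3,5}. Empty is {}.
Constraint 1 (Z < W) on D(Z)={1,2,3,5} D(W)={1,2,4,5}: Z {1,2,3,5}->{1,2,3}; W {1,2,4,5}->{2,4,5}
So after constraint 1: D(W) = {2,4,5}

Answer: {2,4,5}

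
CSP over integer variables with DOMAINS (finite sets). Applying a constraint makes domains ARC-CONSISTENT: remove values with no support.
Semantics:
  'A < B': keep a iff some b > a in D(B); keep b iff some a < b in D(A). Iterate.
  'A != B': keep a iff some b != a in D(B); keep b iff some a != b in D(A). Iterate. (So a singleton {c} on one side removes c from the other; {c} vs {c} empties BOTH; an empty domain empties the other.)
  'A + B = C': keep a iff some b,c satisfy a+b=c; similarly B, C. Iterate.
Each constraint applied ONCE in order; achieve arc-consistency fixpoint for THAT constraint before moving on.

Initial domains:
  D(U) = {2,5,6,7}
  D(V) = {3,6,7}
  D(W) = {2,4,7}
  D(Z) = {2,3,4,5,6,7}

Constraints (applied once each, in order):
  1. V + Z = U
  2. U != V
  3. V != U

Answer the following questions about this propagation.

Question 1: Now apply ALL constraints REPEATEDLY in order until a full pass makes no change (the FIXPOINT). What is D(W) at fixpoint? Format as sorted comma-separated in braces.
pass 0 (initial): D(W)={2,4,7}
pass 1: U {2,5,6,7}->{5,6,7}; V {3,6,7}->{3}; Z {2,3,4,5,6,7}->{2,3,4}
pass 2: no change
Fixpoint after 2 passes: D(W) = {2,4,7}

Answer: {2,4,7}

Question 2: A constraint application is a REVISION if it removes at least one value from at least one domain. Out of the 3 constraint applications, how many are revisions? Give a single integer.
Answer: 1

Derivation:
Constraint 1 (V + Z = U) on D(V)={3,6,7} D(Z)={2,3,4,5,6,7} D(U)={2,5,6,7}: V {3,6,7}->{3}; Z {2,3,4,5,6,7}->{2,3,4}; U {2,5,6,7}->{5,6,7} => REVISION
Constraint 2 (U != V) on D(U)={5,6,7} D(V)={3}: no change => not a revision
Constraint 3 (V != U) on D(V)={3} D(U)={5,6,7}: no change => not a revision
Total revisions = 1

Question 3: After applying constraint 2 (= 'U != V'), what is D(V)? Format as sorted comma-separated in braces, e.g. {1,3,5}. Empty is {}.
Constraint 1 (V + Z = U) on D(V)={3,6,7} D(Z)={2,3,4,5,6,7} D(U)={2,5,6,7}: V {3,6,7}->{3}; Z {2,3,4,5,6,7}->{2,3,4}; U {2,5,6,7}->{5,6,7}
Constraint 2 (U != V) on D(U)={5,6,7} D(V)={3}: no change
So after constraint 2: D(V) = {3}

Answer: {3}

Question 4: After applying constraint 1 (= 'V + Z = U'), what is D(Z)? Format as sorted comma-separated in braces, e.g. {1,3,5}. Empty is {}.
Constraint 1 (V + Z = U) on D(V)={3,6,7} D(Z)={2,3,4,5,6,7} D(U)={2,5,6,7}: V {3,6,7}->{3}; Z {2,3,4,5,6,7}->{2,3,4}; U {2,5,6,7}->{5,6,7}
So after constraint 1: D(Z) = {2,3,4}

Answer: {2,3,4}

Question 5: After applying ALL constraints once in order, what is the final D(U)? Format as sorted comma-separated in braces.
Constraint 1 (V + Z = U) on D(V)={3,6,7} D(Z)={2,3,4,5,6,7} D(U)={2,5,6,7}: V {3,6,7}->{3}; Z {2,3,4,5,6,7}->{2,3,4}; U {2,5,6,7}->{5,6,7}
Constraint 2 (U != V) on D(U)={5,6,7} D(V)={3}: no change
Constraint 3 (V != U) on D(V)={3} D(U)={5,6,7}: no change
So after all 3 constraints: D(U) = {5,6,7}

Answer: {5,6,7}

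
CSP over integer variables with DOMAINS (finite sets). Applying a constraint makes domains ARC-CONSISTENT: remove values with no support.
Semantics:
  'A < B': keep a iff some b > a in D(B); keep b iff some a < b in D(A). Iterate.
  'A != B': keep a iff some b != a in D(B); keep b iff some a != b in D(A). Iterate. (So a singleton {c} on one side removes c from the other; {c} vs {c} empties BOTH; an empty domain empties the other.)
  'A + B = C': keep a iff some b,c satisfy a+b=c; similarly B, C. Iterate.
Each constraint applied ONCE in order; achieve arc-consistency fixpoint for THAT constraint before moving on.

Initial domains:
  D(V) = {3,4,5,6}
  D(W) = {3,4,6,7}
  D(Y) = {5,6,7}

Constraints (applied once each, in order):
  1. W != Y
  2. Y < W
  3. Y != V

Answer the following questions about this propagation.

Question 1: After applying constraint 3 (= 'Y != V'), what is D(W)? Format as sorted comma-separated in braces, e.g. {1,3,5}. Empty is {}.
Constraint 1 (W != Y) on D(W)={3,4,6,7} D(Y)={5,6,7}: no change
Constraint 2 (Y < W) on D(Y)={5,6,7} D(W)={3,4,6,7}: Y {5,6,7}->{5,6}; W {3,4,6,7}->{6,7}
Constraint 3 (Y != V) on D(Y)={5,6} D(V)={3,4,5,6}: no change
So after constraint 3: D(W) = {6,7}

Answer: {6,7}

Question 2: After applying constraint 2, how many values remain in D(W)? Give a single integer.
Constraint 1 (W != Y) on D(W)={3,4,6,7} D(Y)={5,6,7}: no change
Constraint 2 (Y < W) on D(Y)={5,6,7} D(W)={3,4,6,7}: Y {5,6,7}->{5,6}; W {3,4,6,7}->{6,7}
So after constraint 2: D(W)={6,7}, size = 2

Answer: 2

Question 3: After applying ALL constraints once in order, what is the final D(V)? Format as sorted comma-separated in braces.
Constraint 1 (W != Y) on D(W)={3,4,6,7} D(Y)={5,6,7}: no change
Constraint 2 (Y < W) on D(Y)={5,6,7} D(W)={3,4,6,7}: Y {5,6,7}->{5,6}; W {3,4,6,7}->{6,7}
Constraint 3 (Y != V) on D(Y)={5,6} D(V)={3,4,5,6}: no change
So after all 3 constraints: D(V) = {3,4,5,6}

Answer: {3,4,5,6}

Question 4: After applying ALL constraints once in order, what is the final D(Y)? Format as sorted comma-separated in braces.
Constraint 1 (W != Y) on D(W)={3,4,6,7} D(Y)={5,6,7}: no change
Constraint 2 (Y < W) on D(Y)={5,6,7} D(W)={3,4,6,7}: Y {5,6,7}->{5,6}; W {3,4,6,7}->{6,7}
Constraint 3 (Y != V) on D(Y)={5,6} D(V)={3,4,5,6}: no change
So after all 3 constraints: D(Y) = {5,6}

Answer: {5,6}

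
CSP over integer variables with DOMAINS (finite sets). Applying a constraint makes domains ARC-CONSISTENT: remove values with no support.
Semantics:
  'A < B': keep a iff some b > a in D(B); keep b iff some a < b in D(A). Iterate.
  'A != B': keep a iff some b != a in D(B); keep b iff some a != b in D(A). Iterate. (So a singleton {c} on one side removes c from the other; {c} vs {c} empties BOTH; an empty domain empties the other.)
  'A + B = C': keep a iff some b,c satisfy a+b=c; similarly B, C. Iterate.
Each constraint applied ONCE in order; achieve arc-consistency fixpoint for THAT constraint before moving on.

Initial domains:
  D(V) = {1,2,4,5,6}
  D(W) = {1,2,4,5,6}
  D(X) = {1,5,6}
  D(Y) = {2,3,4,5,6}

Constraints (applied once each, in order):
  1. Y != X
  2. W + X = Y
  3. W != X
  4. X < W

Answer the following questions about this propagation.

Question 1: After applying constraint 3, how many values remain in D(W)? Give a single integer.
Constraint 1 (Y != X) on D(Y)={2,3,4,5,6} D(X)={1,5,6}: no change
Constraint 2 (W + X = Y) on D(W)={1,2,4,5,6} D(X)={1,5,6} D(Y)={2,3,4,5,6}: W {1,2,4,5,6}->{1,2,4,5}; X {1,5,6}->{1,5}; Y {2,3,4,5,6}->{2,3,5,6}
Constraint 3 (W != X) on D(W)={1,2,4,5} D(X)={1,5}: no change
So after constraint 3: D(W)={1,2,4,5}, size = 4

Answer: 4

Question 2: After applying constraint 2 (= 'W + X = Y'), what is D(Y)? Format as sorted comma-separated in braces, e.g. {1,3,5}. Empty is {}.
Constraint 1 (Y != X) on D(Y)={2,3,4,5,6} D(X)={1,5,6}: no change
Constraint 2 (W + X = Y) on D(W)={1,2,4,5,6} D(X)={1,5,6} D(Y)={2,3,4,5,6}: W {1,2,4,5,6}->{1,2,4,5}; X {1,5,6}->{1,5}; Y {2,3,4,5,6}->{2,3,5,6}
So after constraint 2: D(Y) = {2,3,5,6}

Answer: {2,3,5,6}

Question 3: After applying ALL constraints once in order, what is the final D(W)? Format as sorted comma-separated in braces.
Constraint 1 (Y != X) on D(Y)={2,3,4,5,6} D(X)={1,5,6}: no change
Constraint 2 (W + X = Y) on D(W)={1,2,4,5,6} D(X)={1,5,6} D(Y)={2,3,4,5,6}: W {1,2,4,5,6}->{1,2,4,5}; X {1,5,6}->{1,5}; Y {2,3,4,5,6}->{2,3,5,6}
Constraint 3 (W != X) on D(W)={1,2,4,5} D(X)={1,5}: no change
Constraint 4 (X < W) on D(X)={1,5} D(W)={1,2,4,5}: X {1,5}->{1}; W {1,2,4,5}->{2,4,5}
So after all 4 constraints: D(W) = {2,4,5}

Answer: {2,4,5}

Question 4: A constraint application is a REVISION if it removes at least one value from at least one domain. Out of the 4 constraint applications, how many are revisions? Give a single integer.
Answer: 2

Derivation:
Constraint 1 (Y != X) on D(Y)={2,3,4,5,6} D(X)={1,5,6}: no change => not a revision
Constraint 2 (W + X = Y) on D(W)={1,2,4,5,6} D(X)={1,5,6} D(Y)={2,3,4,5,6}: W {1,2,4,5,6}->{1,2,4,5}; X {1,5,6}->{1,5}; Y {2,3,4,5,6}->{2,3,5,6} => REVISION
Constraint 3 (W != X) on D(W)={1,2,4,5} D(X)={1,5}: no change => not a revision
Constraint 4 (X < W) on D(X)={1,5} D(W)={1,2,4,5}: X {1,5}->{1}; W {1,2,4,5}->{2,4,5} => REVISION
Total revisions = 2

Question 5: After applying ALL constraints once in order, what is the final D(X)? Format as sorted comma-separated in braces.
Constraint 1 (Y != X) on D(Y)={2,3,4,5,6} D(X)={1,5,6}: no change
Constraint 2 (W + X = Y) on D(W)={1,2,4,5,6} D(X)={1,5,6} D(Y)={2,3,4,5,6}: W {1,2,4,5,6}->{1,2,4,5}; X {1,5,6}->{1,5}; Y {2,3,4,5,6}->{2,3,5,6}
Constraint 3 (W != X) on D(W)={1,2,4,5} D(X)={1,5}: no change
Constraint 4 (X < W) on D(X)={1,5} D(W)={1,2,4,5}: X {1,5}->{1}; W {1,2,4,5}->{2,4,5}
So after all 4 constraints: D(X) = {1}

Answer: {1}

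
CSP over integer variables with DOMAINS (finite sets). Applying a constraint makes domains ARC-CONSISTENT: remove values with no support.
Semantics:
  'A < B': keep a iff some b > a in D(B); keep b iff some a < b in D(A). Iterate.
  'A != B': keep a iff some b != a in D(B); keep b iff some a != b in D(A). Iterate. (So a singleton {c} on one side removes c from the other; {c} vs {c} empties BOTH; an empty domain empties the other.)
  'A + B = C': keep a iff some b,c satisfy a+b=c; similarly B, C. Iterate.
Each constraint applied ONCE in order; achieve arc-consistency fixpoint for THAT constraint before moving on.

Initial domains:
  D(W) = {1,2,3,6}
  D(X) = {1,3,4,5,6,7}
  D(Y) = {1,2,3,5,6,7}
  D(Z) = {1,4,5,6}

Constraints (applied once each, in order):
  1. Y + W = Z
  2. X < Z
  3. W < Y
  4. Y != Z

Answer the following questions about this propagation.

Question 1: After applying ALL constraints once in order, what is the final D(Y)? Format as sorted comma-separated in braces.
Answer: {2,3,5}

Derivation:
Constraint 1 (Y + W = Z) on D(Y)={1,2,3,5,6,7} D(W)={1,2,3,6} D(Z)={1,4,5,6}: Y {1,2,3,5,6,7}->{1,2,3,5}; W {1,2,3,6}->{1,2,3}; Z {1,4,5,6}->{4,5,6}
Constraint 2 (X < Z) on D(X)={1,3,4,5,6,7} D(Z)={4,5,6}: X {1,3,4,5,6,7}->{1,3,4,5}
Constraint 3 (W < Y) on D(W)={1,2,3} D(Y)={1,2,3,5}: Y {1,2,3,5}->{2,3,5}
Constraint 4 (Y != Z) on D(Y)={2,3,5} D(Z)={4,5,6}: no change
So after all 4 constraints: D(Y) = {2,3,5}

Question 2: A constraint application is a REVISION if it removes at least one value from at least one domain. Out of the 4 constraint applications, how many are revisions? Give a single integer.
Answer: 3

Derivation:
Constraint 1 (Y + W = Z) on D(Y)={1,2,3,5,6,7} D(W)={1,2,3,6} D(Z)={1,4,5,6}: Y {1,2,3,5,6,7}->{1,2,3,5}; W {1,2,3,6}->{1,2,3}; Z {1,4,5,6}->{4,5,6} => REVISION
Constraint 2 (X < Z) on D(X)={1,3,4,5,6,7} D(Z)={4,5,6}: X {1,3,4,5,6,7}->{1,3,4,5} => REVISION
Constraint 3 (W < Y) on D(W)={1,2,3} D(Y)={1,2,3,5}: Y {1,2,3,5}->{2,3,5} => REVISION
Constraint 4 (Y != Z) on D(Y)={2,3,5} D(Z)={4,5,6}: no change => not a revision
Total revisions = 3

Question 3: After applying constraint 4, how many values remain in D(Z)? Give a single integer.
Answer: 3

Derivation:
Constraint 1 (Y + W = Z) on D(Y)={1,2,3,5,6,7} D(W)={1,2,3,6} D(Z)={1,4,5,6}: Y {1,2,3,5,6,7}->{1,2,3,5}; W {1,2,3,6}->{1,2,3}; Z {1,4,5,6}->{4,5,6}
Constraint 2 (X < Z) on D(X)={1,3,4,5,6,7} D(Z)={4,5,6}: X {1,3,4,5,6,7}->{1,3,4,5}
Constraint 3 (W < Y) on D(W)={1,2,3} D(Y)={1,2,3,5}: Y {1,2,3,5}->{2,3,5}
Constraint 4 (Y != Z) on D(Y)={2,3,5} D(Z)={4,5,6}: no change
So after constraint 4: D(Z)={4,5,6}, size = 3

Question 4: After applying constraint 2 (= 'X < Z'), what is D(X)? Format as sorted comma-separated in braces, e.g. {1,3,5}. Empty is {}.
Constraint 1 (Y + W = Z) on D(Y)={1,2,3,5,6,7} D(W)={1,2,3,6} D(Z)={1,4,5,6}: Y {1,2,3,5,6,7}->{1,2,3,5}; W {1,2,3,6}->{1,2,3}; Z {1,4,5,6}->{4,5,6}
Constraint 2 (X < Z) on D(X)={1,3,4,5,6,7} D(Z)={4,5,6}: X {1,3,4,5,6,7}->{1,3,4,5}
So after constraint 2: D(X) = {1,3,4,5}

Answer: {1,3,4,5}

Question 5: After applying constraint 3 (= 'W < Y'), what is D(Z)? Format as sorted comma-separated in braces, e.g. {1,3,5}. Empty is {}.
Answer: {4,5,6}

Derivation:
Constraint 1 (Y + W = Z) on D(Y)={1,2,3,5,6,7} D(W)={1,2,3,6} D(Z)={1,4,5,6}: Y {1,2,3,5,6,7}->{1,2,3,5}; W {1,2,3,6}->{1,2,3}; Z {1,4,5,6}->{4,5,6}
Constraint 2 (X < Z) on D(X)={1,3,4,5,6,7} D(Z)={4,5,6}: X {1,3,4,5,6,7}->{1,3,4,5}
Constraint 3 (W < Y) on D(W)={1,2,3} D(Y)={1,2,3,5}: Y {1,2,3,5}->{2,3,5}
So after constraint 3: D(Z) = {4,5,6}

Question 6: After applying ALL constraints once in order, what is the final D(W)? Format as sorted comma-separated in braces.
Constraint 1 (Y + W = Z) on D(Y)={1,2,3,5,6,7} D(W)={1,2,3,6} D(Z)={1,4,5,6}: Y {1,2,3,5,6,7}->{1,2,3,5}; W {1,2,3,6}->{1,2,3}; Z {1,4,5,6}->{4,5,6}
Constraint 2 (X < Z) on D(X)={1,3,4,5,6,7} D(Z)={4,5,6}: X {1,3,4,5,6,7}->{1,3,4,5}
Constraint 3 (W < Y) on D(W)={1,2,3} D(Y)={1,2,3,5}: Y {1,2,3,5}->{2,3,5}
Constraint 4 (Y != Z) on D(Y)={2,3,5} D(Z)={4,5,6}: no change
So after all 4 constraints: D(W) = {1,2,3}

Answer: {1,2,3}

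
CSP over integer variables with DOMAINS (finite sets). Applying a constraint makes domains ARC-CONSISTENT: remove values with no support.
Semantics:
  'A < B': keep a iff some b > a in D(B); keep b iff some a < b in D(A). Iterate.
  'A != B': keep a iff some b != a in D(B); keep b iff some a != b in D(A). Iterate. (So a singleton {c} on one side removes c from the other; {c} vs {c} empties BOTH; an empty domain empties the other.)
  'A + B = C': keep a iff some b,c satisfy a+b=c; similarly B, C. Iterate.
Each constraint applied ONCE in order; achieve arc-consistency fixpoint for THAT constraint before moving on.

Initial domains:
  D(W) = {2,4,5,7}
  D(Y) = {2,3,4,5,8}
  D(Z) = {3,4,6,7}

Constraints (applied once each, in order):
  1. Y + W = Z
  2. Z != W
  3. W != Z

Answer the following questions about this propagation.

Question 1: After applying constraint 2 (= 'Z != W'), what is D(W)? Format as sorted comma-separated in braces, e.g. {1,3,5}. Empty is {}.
Answer: {2,4,5}

Derivation:
Constraint 1 (Y + W = Z) on D(Y)={2,3,4,5,8} D(W)={2,4,5,7} D(Z)={3,4,6,7}: Y {2,3,4,5,8}->{2,3,4,5}; W {2,4,5,7}->{2,4,5}; Z {3,4,6,7}->{4,6,7}
Constraint 2 (Z != W) on D(Z)={4,6,7} D(W)={2,4,5}: no change
So after constraint 2: D(W) = {2,4,5}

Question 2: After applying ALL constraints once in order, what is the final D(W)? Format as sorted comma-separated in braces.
Answer: {2,4,5}

Derivation:
Constraint 1 (Y + W = Z) on D(Y)={2,3,4,5,8} D(W)={2,4,5,7} D(Z)={3,4,6,7}: Y {2,3,4,5,8}->{2,3,4,5}; W {2,4,5,7}->{2,4,5}; Z {3,4,6,7}->{4,6,7}
Constraint 2 (Z != W) on D(Z)={4,6,7} D(W)={2,4,5}: no change
Constraint 3 (W != Z) on D(W)={2,4,5} D(Z)={4,6,7}: no change
So after all 3 constraints: D(W) = {2,4,5}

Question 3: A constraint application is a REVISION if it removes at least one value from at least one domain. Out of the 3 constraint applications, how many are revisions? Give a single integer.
Answer: 1

Derivation:
Constraint 1 (Y + W = Z) on D(Y)={2,3,4,5,8} D(W)={2,4,5,7} D(Z)={3,4,6,7}: Y {2,3,4,5,8}->{2,3,4,5}; W {2,4,5,7}->{2,4,5}; Z {3,4,6,7}->{4,6,7} => REVISION
Constraint 2 (Z != W) on D(Z)={4,6,7} D(W)={2,4,5}: no change => not a revision
Constraint 3 (W != Z) on D(W)={2,4,5} D(Z)={4,6,7}: no change => not a revision
Total revisions = 1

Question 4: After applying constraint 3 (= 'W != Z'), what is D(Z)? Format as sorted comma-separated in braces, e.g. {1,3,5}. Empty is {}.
Answer: {4,6,7}

Derivation:
Constraint 1 (Y + W = Z) on D(Y)={2,3,4,5,8} D(W)={2,4,5,7} D(Z)={3,4,6,7}: Y {2,3,4,5,8}->{2,3,4,5}; W {2,4,5,7}->{2,4,5}; Z {3,4,6,7}->{4,6,7}
Constraint 2 (Z != W) on D(Z)={4,6,7} D(W)={2,4,5}: no change
Constraint 3 (W != Z) on D(W)={2,4,5} D(Z)={4,6,7}: no change
So after constraint 3: D(Z) = {4,6,7}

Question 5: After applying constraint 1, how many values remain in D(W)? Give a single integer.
Answer: 3

Derivation:
Constraint 1 (Y + W = Z) on D(Y)={2,3,4,5,8} D(W)={2,4,5,7} D(Z)={3,4,6,7}: Y {2,3,4,5,8}->{2,3,4,5}; W {2,4,5,7}->{2,4,5}; Z {3,4,6,7}->{4,6,7}
So after constraint 1: D(W)={2,4,5}, size = 3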